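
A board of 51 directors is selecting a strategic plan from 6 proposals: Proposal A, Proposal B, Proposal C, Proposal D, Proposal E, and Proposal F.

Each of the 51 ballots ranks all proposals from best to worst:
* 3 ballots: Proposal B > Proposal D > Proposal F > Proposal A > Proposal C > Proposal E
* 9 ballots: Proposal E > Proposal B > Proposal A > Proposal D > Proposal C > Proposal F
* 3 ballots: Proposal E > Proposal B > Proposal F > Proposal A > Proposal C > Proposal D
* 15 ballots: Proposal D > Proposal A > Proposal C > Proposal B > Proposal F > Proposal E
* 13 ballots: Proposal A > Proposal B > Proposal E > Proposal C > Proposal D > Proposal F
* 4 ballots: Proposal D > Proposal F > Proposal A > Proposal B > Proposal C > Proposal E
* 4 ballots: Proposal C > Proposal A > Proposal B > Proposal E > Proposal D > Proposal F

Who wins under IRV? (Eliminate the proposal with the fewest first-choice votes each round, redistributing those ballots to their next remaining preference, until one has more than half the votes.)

Round 1: Proposal A 13, Proposal B 3, Proposal C 4, Proposal D 19, Proposal E 12, Proposal F 0. Proposal F eliminated.
Round 2: Proposal A 13, Proposal B 3, Proposal C 4, Proposal D 19, Proposal E 12. Proposal B eliminated.
Round 3: Proposal A 13, Proposal C 4, Proposal D 22, Proposal E 12. Proposal C eliminated.
Round 4: Proposal A 17, Proposal D 22, Proposal E 12. Proposal E eliminated.
Round 5: Proposal A 29, Proposal D 22. Proposal A has a majority (≥26).

Proposal A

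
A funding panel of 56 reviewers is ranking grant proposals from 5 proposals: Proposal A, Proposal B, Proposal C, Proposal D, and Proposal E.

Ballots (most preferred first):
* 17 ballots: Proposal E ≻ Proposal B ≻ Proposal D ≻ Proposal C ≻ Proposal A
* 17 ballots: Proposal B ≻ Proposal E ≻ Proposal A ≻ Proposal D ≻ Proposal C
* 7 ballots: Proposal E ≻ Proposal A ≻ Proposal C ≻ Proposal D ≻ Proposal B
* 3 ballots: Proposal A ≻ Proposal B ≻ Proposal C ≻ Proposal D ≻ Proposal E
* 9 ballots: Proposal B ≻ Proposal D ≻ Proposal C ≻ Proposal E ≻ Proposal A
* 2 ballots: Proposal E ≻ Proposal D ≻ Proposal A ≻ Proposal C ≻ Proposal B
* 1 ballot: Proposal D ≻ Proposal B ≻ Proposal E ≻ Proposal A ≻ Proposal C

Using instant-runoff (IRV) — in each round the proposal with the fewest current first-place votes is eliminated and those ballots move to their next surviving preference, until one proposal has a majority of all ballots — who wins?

Proposal B

Round 1: Proposal A 3, Proposal B 26, Proposal C 0, Proposal D 1, Proposal E 26. Proposal C eliminated.
Round 2: Proposal A 3, Proposal B 26, Proposal D 1, Proposal E 26. Proposal D eliminated.
Round 3: Proposal A 3, Proposal B 27, Proposal E 26. Proposal A eliminated.
Round 4: Proposal B 30, Proposal E 26. Proposal B has a majority (≥29).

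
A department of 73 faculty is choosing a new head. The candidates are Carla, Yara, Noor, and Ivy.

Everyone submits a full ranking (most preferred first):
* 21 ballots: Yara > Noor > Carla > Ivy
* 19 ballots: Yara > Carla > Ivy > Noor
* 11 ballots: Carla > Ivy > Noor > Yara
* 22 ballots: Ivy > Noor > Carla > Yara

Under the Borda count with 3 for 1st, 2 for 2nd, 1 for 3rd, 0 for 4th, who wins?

Yara

Carla: 21×1 + 19×2 + 11×3 + 22×1 = 114
Yara: 21×3 + 19×3 + 11×0 + 22×0 = 120
Noor: 21×2 + 19×0 + 11×1 + 22×2 = 97
Ivy: 21×0 + 19×1 + 11×2 + 22×3 = 107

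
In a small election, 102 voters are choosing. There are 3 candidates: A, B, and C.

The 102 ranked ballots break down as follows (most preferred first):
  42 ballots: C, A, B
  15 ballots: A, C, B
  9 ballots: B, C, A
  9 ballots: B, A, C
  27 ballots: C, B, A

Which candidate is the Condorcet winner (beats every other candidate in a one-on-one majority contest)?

C

C vs A: 78–24
C vs B: 84–18
C beats every other candidate.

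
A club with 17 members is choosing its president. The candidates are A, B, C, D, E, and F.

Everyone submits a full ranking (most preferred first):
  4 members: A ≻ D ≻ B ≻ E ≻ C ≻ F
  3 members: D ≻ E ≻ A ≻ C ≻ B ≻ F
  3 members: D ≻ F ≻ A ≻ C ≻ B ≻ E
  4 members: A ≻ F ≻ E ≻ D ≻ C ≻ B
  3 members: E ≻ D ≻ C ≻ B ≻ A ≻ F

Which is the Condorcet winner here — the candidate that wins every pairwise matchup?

D vs A: 9–8
D vs B: 17–0
D vs C: 17–0
D vs E: 10–7
D vs F: 13–4
D beats every other candidate.

D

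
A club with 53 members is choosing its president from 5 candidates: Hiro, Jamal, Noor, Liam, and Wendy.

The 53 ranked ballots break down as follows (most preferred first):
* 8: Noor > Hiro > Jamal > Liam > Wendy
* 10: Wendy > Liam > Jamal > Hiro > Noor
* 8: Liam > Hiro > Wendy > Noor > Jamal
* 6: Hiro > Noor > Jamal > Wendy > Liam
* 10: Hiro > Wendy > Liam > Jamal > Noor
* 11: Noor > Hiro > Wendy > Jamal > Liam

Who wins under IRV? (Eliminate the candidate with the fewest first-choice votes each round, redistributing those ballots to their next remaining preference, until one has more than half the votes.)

Round 1: Hiro 16, Jamal 0, Noor 19, Liam 8, Wendy 10. Jamal eliminated.
Round 2: Hiro 16, Noor 19, Liam 8, Wendy 10. Liam eliminated.
Round 3: Hiro 24, Noor 19, Wendy 10. Wendy eliminated.
Round 4: Hiro 34, Noor 19. Hiro has a majority (≥27).

Hiro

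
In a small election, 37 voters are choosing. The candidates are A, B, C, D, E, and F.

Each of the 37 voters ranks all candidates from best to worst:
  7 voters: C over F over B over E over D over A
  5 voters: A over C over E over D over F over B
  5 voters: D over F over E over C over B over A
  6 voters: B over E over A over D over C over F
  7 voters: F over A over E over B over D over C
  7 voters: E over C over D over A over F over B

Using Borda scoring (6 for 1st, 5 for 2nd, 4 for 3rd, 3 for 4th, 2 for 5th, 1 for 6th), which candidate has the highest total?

E

A: 7×1 + 5×6 + 5×1 + 6×4 + 7×5 + 7×3 = 122
B: 7×4 + 5×1 + 5×2 + 6×6 + 7×3 + 7×1 = 107
C: 7×6 + 5×5 + 5×3 + 6×2 + 7×1 + 7×5 = 136
D: 7×2 + 5×3 + 5×6 + 6×3 + 7×2 + 7×4 = 119
E: 7×3 + 5×4 + 5×4 + 6×5 + 7×4 + 7×6 = 161
F: 7×5 + 5×2 + 5×5 + 6×1 + 7×6 + 7×2 = 132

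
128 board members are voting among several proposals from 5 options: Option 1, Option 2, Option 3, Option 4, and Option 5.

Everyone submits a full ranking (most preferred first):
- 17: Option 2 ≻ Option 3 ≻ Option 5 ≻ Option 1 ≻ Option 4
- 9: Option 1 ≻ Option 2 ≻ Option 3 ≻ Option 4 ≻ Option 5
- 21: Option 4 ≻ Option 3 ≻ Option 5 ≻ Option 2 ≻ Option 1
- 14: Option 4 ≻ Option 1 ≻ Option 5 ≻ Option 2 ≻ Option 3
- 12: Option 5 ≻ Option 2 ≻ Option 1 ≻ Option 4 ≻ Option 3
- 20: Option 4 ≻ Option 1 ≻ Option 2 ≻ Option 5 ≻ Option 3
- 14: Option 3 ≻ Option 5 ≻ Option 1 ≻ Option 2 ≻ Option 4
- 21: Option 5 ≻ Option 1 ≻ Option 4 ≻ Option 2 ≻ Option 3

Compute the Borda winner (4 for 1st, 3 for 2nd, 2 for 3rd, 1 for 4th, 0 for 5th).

Option 1: 17×1 + 9×4 + 21×0 + 14×3 + 12×2 + 20×3 + 14×2 + 21×3 = 270
Option 2: 17×4 + 9×3 + 21×1 + 14×1 + 12×3 + 20×2 + 14×1 + 21×1 = 241
Option 3: 17×3 + 9×2 + 21×3 + 14×0 + 12×0 + 20×0 + 14×4 + 21×0 = 188
Option 4: 17×0 + 9×1 + 21×4 + 14×4 + 12×1 + 20×4 + 14×0 + 21×2 = 283
Option 5: 17×2 + 9×0 + 21×2 + 14×2 + 12×4 + 20×1 + 14×3 + 21×4 = 298

Option 5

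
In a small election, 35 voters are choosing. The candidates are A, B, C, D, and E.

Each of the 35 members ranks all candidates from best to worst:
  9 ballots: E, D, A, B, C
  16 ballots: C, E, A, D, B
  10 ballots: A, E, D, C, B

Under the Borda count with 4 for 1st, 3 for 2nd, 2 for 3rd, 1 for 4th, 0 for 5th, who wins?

A: 9×2 + 16×2 + 10×4 = 90
B: 9×1 + 16×0 + 10×0 = 9
C: 9×0 + 16×4 + 10×1 = 74
D: 9×3 + 16×1 + 10×2 = 63
E: 9×4 + 16×3 + 10×3 = 114

E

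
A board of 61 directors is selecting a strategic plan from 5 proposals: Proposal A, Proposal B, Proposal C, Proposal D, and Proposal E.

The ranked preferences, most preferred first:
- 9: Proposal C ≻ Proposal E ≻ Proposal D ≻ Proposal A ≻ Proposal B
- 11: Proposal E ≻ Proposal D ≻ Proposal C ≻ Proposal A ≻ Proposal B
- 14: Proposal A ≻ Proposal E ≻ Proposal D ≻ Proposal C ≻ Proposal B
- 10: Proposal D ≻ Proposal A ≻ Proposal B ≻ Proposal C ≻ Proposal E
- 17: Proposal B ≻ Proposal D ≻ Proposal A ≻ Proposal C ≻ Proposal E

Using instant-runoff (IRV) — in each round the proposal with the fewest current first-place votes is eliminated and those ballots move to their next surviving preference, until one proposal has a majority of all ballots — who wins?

Proposal A

Round 1: Proposal A 14, Proposal B 17, Proposal C 9, Proposal D 10, Proposal E 11. Proposal C eliminated.
Round 2: Proposal A 14, Proposal B 17, Proposal D 10, Proposal E 20. Proposal D eliminated.
Round 3: Proposal A 24, Proposal B 17, Proposal E 20. Proposal B eliminated.
Round 4: Proposal A 41, Proposal E 20. Proposal A has a majority (≥31).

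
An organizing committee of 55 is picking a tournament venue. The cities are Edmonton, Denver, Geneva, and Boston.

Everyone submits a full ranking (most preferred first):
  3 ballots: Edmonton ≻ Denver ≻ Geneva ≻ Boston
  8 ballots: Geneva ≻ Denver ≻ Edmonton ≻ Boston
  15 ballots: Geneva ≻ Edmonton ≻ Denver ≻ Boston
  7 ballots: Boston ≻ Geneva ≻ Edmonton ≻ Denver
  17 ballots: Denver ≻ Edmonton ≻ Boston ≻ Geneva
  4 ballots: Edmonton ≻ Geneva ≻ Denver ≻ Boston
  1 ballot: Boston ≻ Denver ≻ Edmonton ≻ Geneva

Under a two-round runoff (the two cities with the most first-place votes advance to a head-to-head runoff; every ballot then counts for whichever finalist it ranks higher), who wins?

Geneva

Round 1 first-place votes: Edmonton 7, Denver 17, Geneva 23, Boston 8. Geneva and Denver advance.
Runoff: Geneva is ranked above Denver on 34 ballots, Denver above Geneva on 21.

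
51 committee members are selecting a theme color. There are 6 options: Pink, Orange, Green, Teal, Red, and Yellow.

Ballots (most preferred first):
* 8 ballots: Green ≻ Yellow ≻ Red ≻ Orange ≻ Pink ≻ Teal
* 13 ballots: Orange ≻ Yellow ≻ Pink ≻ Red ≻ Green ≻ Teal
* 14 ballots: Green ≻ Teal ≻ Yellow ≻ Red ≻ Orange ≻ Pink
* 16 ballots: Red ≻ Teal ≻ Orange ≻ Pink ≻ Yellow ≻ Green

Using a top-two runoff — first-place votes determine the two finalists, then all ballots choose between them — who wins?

Round 1 first-place votes: Pink 0, Orange 13, Green 22, Teal 0, Red 16, Yellow 0. Green and Red advance.
Runoff: Green is ranked above Red on 22 ballots, Red above Green on 29.

Red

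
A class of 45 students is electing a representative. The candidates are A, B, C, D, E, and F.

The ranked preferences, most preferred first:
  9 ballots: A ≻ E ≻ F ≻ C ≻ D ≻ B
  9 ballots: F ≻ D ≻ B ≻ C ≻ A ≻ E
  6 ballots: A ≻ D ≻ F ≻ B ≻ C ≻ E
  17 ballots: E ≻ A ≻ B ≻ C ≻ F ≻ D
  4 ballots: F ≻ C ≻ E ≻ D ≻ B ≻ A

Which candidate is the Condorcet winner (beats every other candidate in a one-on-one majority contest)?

A vs B: 32–13
A vs C: 32–13
A vs D: 32–13
A vs E: 24–21
A vs F: 32–13
A beats every other candidate.

A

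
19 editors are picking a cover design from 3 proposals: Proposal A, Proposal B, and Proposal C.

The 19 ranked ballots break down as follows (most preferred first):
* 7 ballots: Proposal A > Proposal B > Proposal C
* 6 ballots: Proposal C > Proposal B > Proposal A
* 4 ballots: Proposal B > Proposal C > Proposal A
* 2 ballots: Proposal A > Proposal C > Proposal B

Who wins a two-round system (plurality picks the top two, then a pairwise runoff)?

Proposal C

Round 1 first-place votes: Proposal A 9, Proposal B 4, Proposal C 6. Proposal A and Proposal C advance.
Runoff: Proposal A is ranked above Proposal C on 9 ballots, Proposal C above Proposal A on 10.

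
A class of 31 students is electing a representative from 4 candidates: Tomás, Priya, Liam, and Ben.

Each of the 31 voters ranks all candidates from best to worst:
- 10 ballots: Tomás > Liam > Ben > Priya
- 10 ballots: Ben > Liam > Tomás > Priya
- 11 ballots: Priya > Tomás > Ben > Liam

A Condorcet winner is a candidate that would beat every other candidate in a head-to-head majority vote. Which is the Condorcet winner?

Tomás

Tomás vs Priya: 20–11
Tomás vs Liam: 21–10
Tomás vs Ben: 21–10
Tomás beats every other candidate.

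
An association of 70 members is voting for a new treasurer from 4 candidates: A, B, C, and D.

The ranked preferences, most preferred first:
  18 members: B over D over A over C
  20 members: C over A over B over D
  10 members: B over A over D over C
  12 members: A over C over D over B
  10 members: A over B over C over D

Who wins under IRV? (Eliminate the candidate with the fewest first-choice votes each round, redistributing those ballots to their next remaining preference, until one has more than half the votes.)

Round 1: A 22, B 28, C 20, D 0. D eliminated.
Round 2: A 22, B 28, C 20. C eliminated.
Round 3: A 42, B 28. A has a majority (≥36).

A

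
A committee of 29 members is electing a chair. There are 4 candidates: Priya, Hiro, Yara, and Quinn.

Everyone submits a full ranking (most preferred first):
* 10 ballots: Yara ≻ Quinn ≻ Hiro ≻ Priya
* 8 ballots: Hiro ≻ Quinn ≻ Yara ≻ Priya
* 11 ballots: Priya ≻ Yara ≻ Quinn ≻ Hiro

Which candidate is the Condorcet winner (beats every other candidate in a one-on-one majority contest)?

Yara

Yara vs Priya: 18–11
Yara vs Hiro: 21–8
Yara vs Quinn: 21–8
Yara beats every other candidate.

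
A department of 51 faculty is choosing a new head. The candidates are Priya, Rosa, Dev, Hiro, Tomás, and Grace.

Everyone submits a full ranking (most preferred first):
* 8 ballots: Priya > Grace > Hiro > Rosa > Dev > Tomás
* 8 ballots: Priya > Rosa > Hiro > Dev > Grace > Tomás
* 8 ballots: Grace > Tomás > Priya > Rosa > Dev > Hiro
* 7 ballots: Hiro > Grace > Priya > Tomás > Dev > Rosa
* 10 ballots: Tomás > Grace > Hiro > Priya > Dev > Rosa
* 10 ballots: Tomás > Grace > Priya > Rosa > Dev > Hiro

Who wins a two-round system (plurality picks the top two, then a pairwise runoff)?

Tomás

Round 1 first-place votes: Priya 16, Rosa 0, Dev 0, Hiro 7, Tomás 20, Grace 8. Tomás and Priya advance.
Runoff: Tomás is ranked above Priya on 28 ballots, Priya above Tomás on 23.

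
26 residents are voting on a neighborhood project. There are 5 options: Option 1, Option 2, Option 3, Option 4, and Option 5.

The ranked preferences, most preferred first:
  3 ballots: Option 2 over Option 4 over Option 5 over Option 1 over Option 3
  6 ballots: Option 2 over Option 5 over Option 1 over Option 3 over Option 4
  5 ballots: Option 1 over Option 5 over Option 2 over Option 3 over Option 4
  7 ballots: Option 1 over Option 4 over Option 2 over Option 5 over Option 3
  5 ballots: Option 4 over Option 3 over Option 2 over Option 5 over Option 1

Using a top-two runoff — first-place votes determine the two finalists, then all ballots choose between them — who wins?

Round 1 first-place votes: Option 1 12, Option 2 9, Option 3 0, Option 4 5, Option 5 0. Option 1 and Option 2 advance.
Runoff: Option 1 is ranked above Option 2 on 12 ballots, Option 2 above Option 1 on 14.

Option 2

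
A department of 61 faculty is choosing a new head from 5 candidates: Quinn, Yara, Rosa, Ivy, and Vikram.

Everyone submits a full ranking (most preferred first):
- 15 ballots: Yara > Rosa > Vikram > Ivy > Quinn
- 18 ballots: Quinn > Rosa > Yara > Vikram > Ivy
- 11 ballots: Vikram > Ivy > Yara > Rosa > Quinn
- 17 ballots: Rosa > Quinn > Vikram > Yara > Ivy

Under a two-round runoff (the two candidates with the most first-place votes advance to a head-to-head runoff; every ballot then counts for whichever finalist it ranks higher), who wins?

Rosa

Round 1 first-place votes: Quinn 18, Yara 15, Rosa 17, Ivy 0, Vikram 11. Quinn and Rosa advance.
Runoff: Quinn is ranked above Rosa on 18 ballots, Rosa above Quinn on 43.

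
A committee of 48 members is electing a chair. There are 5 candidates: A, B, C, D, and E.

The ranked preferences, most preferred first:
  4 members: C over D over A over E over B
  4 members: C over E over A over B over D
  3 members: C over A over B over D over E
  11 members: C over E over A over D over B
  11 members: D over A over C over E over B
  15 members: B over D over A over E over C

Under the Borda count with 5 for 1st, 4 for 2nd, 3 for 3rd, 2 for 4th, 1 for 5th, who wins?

D

A: 4×3 + 4×3 + 3×4 + 11×3 + 11×4 + 15×3 = 158
B: 4×1 + 4×2 + 3×3 + 11×1 + 11×1 + 15×5 = 118
C: 4×5 + 4×5 + 3×5 + 11×5 + 11×3 + 15×1 = 158
D: 4×4 + 4×1 + 3×2 + 11×2 + 11×5 + 15×4 = 163
E: 4×2 + 4×4 + 3×1 + 11×4 + 11×2 + 15×2 = 123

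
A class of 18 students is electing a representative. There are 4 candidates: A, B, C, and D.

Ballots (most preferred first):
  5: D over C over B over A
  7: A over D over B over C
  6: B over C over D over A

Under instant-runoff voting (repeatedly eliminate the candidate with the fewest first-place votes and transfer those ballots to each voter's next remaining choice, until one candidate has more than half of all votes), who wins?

Round 1: A 7, B 6, C 0, D 5. C eliminated.
Round 2: A 7, B 6, D 5. D eliminated.
Round 3: A 7, B 11. B has a majority (≥10).

B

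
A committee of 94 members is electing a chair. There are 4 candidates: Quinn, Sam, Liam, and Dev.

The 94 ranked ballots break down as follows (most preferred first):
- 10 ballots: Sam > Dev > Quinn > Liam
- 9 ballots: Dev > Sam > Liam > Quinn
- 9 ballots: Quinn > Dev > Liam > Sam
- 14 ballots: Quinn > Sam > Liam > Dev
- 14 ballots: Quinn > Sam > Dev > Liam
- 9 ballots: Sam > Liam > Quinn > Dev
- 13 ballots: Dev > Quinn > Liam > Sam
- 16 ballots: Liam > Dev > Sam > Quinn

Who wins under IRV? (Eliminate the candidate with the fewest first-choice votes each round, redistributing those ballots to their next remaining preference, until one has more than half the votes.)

Dev

Round 1: Quinn 37, Sam 19, Liam 16, Dev 22. Liam eliminated.
Round 2: Quinn 37, Sam 19, Dev 38. Sam eliminated.
Round 3: Quinn 46, Dev 48. Dev has a majority (≥48).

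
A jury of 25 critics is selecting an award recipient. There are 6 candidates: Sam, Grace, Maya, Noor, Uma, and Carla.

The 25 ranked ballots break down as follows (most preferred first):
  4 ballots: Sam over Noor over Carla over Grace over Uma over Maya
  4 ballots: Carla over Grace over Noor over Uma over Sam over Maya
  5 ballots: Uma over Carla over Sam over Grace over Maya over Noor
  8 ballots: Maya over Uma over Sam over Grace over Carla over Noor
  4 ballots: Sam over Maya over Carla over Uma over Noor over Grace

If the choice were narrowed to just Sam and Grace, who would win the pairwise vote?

Sam

Sam is ranked above Grace on 21 ballots; Grace above Sam on 4.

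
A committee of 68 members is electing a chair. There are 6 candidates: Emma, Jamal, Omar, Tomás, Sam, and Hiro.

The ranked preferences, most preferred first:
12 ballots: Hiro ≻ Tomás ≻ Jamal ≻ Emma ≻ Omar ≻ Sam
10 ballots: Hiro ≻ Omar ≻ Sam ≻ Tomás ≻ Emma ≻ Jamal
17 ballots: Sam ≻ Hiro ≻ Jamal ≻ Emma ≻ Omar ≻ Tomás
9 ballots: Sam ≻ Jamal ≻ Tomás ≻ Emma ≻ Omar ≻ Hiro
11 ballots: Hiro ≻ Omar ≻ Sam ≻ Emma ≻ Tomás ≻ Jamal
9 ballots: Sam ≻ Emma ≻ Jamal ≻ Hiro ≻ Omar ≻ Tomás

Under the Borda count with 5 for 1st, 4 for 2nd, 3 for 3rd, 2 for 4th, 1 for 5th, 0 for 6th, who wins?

Hiro

Emma: 12×2 + 10×1 + 17×2 + 9×2 + 11×2 + 9×4 = 144
Jamal: 12×3 + 10×0 + 17×3 + 9×4 + 11×0 + 9×3 = 150
Omar: 12×1 + 10×4 + 17×1 + 9×1 + 11×4 + 9×1 = 131
Tomás: 12×4 + 10×2 + 17×0 + 9×3 + 11×1 + 9×0 = 106
Sam: 12×0 + 10×3 + 17×5 + 9×5 + 11×3 + 9×5 = 238
Hiro: 12×5 + 10×5 + 17×4 + 9×0 + 11×5 + 9×2 = 251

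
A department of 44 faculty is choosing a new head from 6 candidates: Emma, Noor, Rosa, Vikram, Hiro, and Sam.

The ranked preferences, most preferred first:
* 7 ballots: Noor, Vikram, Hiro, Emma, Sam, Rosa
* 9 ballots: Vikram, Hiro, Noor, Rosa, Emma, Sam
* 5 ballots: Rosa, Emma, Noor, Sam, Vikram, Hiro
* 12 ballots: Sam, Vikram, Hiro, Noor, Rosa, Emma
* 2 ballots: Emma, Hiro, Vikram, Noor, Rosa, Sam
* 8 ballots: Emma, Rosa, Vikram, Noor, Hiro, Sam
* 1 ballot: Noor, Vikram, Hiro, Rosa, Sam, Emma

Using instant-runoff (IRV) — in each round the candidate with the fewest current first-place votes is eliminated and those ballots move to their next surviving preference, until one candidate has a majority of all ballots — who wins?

Round 1: Emma 10, Noor 8, Rosa 5, Vikram 9, Hiro 0, Sam 12. Hiro eliminated.
Round 2: Emma 10, Noor 8, Rosa 5, Vikram 9, Sam 12. Rosa eliminated.
Round 3: Emma 15, Noor 8, Vikram 9, Sam 12. Noor eliminated.
Round 4: Emma 15, Vikram 17, Sam 12. Sam eliminated.
Round 5: Emma 15, Vikram 29. Vikram has a majority (≥23).

Vikram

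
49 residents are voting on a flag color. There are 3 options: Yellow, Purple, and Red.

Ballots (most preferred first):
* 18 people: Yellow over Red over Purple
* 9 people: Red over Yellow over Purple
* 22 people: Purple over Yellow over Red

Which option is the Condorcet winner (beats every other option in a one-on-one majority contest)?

Yellow

Yellow vs Purple: 27–22
Yellow vs Red: 40–9
Yellow beats every other option.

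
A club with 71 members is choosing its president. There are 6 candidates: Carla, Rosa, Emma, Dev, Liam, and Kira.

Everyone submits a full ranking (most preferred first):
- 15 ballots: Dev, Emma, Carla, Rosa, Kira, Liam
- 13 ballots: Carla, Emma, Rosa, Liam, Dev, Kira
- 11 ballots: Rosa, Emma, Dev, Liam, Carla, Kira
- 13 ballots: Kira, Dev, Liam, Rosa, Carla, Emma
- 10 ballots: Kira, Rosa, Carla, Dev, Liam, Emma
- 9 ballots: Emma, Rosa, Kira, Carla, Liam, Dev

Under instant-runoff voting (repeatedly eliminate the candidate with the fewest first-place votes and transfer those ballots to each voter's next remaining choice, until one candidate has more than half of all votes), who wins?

Rosa

Round 1: Carla 13, Rosa 11, Emma 9, Dev 15, Liam 0, Kira 23. Liam eliminated.
Round 2: Carla 13, Rosa 11, Emma 9, Dev 15, Kira 23. Emma eliminated.
Round 3: Carla 13, Rosa 20, Dev 15, Kira 23. Carla eliminated.
Round 4: Rosa 33, Dev 15, Kira 23. Dev eliminated.
Round 5: Rosa 48, Kira 23. Rosa has a majority (≥36).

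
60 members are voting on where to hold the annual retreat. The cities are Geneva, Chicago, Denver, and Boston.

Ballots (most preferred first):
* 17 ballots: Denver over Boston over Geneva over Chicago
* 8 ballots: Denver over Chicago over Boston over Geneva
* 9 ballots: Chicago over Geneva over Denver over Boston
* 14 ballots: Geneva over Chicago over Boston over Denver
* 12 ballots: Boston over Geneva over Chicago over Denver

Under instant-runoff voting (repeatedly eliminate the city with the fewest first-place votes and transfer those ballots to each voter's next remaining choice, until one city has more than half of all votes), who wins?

Geneva

Round 1: Geneva 14, Chicago 9, Denver 25, Boston 12. Chicago eliminated.
Round 2: Geneva 23, Denver 25, Boston 12. Boston eliminated.
Round 3: Geneva 35, Denver 25. Geneva has a majority (≥31).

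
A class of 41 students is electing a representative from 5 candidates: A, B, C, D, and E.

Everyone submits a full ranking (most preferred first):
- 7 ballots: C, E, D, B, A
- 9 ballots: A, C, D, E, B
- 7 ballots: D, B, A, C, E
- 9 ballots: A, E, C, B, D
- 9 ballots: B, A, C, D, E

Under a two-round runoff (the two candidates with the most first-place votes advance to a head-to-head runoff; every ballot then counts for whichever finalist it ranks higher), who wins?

Round 1 first-place votes: A 18, B 9, C 7, D 7, E 0. A and B advance.
Runoff: A is ranked above B on 18 ballots, B above A on 23.

B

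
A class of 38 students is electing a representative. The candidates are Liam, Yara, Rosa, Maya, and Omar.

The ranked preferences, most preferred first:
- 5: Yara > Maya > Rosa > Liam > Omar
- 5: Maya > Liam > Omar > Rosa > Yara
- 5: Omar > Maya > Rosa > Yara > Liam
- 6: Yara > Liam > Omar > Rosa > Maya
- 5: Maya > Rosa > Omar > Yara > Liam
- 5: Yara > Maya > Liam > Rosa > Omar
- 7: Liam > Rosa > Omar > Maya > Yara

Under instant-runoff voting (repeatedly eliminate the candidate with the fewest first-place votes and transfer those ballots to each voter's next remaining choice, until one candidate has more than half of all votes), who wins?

Round 1: Liam 7, Yara 16, Rosa 0, Maya 10, Omar 5. Rosa eliminated.
Round 2: Liam 7, Yara 16, Maya 10, Omar 5. Omar eliminated.
Round 3: Liam 7, Yara 16, Maya 15. Liam eliminated.
Round 4: Yara 16, Maya 22. Maya has a majority (≥20).

Maya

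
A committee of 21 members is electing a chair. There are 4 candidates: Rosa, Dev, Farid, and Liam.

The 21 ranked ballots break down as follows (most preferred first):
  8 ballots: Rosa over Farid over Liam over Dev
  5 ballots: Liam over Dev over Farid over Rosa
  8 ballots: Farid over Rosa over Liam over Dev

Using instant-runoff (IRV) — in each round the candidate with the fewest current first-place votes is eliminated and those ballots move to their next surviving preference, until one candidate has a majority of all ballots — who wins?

Farid

Round 1: Rosa 8, Dev 0, Farid 8, Liam 5. Dev eliminated.
Round 2: Rosa 8, Farid 8, Liam 5. Liam eliminated.
Round 3: Rosa 8, Farid 13. Farid has a majority (≥11).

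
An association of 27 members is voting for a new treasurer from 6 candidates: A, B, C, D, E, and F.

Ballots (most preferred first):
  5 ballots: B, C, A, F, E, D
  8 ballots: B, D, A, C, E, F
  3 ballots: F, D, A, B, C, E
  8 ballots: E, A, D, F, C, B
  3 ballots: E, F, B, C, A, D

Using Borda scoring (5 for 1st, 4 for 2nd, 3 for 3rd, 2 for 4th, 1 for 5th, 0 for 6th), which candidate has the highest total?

A

A: 5×3 + 8×3 + 3×3 + 8×4 + 3×1 = 83
B: 5×5 + 8×5 + 3×2 + 8×0 + 3×3 = 80
C: 5×4 + 8×2 + 3×1 + 8×1 + 3×2 = 53
D: 5×0 + 8×4 + 3×4 + 8×3 + 3×0 = 68
E: 5×1 + 8×1 + 3×0 + 8×5 + 3×5 = 68
F: 5×2 + 8×0 + 3×5 + 8×2 + 3×4 = 53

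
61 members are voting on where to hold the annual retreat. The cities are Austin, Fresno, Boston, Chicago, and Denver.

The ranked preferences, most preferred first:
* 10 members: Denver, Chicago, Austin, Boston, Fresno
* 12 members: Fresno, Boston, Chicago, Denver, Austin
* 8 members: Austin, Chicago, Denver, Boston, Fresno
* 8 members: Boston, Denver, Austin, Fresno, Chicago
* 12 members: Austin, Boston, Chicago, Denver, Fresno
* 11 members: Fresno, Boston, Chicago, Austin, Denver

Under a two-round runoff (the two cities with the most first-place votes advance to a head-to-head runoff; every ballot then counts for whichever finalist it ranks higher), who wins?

Round 1 first-place votes: Austin 20, Fresno 23, Boston 8, Chicago 0, Denver 10. Fresno and Austin advance.
Runoff: Fresno is ranked above Austin on 23 ballots, Austin above Fresno on 38.

Austin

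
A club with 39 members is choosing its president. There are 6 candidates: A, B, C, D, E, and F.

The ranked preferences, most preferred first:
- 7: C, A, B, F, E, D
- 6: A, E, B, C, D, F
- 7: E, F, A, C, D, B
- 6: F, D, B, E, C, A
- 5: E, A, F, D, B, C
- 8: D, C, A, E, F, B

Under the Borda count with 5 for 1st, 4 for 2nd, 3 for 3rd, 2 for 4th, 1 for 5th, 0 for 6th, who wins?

A

A: 7×4 + 6×5 + 7×3 + 6×0 + 5×4 + 8×3 = 123
B: 7×3 + 6×3 + 7×0 + 6×3 + 5×1 + 8×0 = 62
C: 7×5 + 6×2 + 7×2 + 6×1 + 5×0 + 8×4 = 99
D: 7×0 + 6×1 + 7×1 + 6×4 + 5×2 + 8×5 = 87
E: 7×1 + 6×4 + 7×5 + 6×2 + 5×5 + 8×2 = 119
F: 7×2 + 6×0 + 7×4 + 6×5 + 5×3 + 8×1 = 95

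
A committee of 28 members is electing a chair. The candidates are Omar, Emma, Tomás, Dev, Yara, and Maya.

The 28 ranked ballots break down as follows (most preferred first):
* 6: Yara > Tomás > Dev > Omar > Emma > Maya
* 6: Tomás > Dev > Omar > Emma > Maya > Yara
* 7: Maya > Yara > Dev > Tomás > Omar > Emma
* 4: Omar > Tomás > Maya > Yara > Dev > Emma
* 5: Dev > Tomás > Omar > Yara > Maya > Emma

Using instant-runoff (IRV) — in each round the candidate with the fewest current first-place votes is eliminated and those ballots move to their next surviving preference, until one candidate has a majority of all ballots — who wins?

Round 1: Omar 4, Emma 0, Tomás 6, Dev 5, Yara 6, Maya 7. Emma eliminated.
Round 2: Omar 4, Tomás 6, Dev 5, Yara 6, Maya 7. Omar eliminated.
Round 3: Tomás 10, Dev 5, Yara 6, Maya 7. Dev eliminated.
Round 4: Tomás 15, Yara 6, Maya 7. Tomás has a majority (≥15).

Tomás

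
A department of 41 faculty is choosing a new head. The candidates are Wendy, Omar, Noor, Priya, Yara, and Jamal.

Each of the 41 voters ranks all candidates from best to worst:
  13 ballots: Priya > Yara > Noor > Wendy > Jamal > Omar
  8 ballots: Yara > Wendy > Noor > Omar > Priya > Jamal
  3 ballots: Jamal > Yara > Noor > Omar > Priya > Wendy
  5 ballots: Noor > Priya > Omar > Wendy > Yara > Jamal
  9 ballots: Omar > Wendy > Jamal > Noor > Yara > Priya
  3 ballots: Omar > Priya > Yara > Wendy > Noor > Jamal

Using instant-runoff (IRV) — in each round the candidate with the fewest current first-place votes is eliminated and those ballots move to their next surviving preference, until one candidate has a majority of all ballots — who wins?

Omar

Round 1: Wendy 0, Omar 12, Noor 5, Priya 13, Yara 8, Jamal 3. Wendy eliminated.
Round 2: Omar 12, Noor 5, Priya 13, Yara 8, Jamal 3. Jamal eliminated.
Round 3: Omar 12, Noor 5, Priya 13, Yara 11. Noor eliminated.
Round 4: Omar 12, Priya 18, Yara 11. Yara eliminated.
Round 5: Omar 23, Priya 18. Omar has a majority (≥21).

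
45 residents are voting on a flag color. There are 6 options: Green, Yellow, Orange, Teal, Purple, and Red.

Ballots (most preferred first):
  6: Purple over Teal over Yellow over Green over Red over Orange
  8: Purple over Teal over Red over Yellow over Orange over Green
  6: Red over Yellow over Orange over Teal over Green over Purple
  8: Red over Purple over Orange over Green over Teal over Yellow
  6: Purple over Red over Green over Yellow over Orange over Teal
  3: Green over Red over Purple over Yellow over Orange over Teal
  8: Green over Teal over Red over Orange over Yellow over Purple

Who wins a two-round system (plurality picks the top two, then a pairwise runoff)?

Round 1 first-place votes: Green 11, Yellow 0, Orange 0, Teal 0, Purple 20, Red 14. Purple and Red advance.
Runoff: Purple is ranked above Red on 20 ballots, Red above Purple on 25.

Red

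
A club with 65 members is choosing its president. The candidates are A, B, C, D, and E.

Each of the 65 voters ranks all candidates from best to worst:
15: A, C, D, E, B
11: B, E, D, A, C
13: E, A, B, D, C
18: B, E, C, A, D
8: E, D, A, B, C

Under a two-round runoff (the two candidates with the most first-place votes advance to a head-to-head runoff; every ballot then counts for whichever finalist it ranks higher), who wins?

Round 1 first-place votes: A 15, B 29, C 0, D 0, E 21. B and E advance.
Runoff: B is ranked above E on 29 ballots, E above B on 36.

E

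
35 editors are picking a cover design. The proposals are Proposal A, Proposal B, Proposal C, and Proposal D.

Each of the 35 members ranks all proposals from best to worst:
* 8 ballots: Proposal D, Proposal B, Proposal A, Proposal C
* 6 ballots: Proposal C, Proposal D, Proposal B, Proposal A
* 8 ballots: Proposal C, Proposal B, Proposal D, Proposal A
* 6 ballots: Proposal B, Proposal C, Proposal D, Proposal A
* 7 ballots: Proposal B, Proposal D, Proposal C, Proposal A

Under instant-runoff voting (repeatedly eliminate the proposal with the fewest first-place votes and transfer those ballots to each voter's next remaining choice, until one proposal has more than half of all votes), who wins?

Round 1: Proposal A 0, Proposal B 13, Proposal C 14, Proposal D 8. Proposal A eliminated.
Round 2: Proposal B 13, Proposal C 14, Proposal D 8. Proposal D eliminated.
Round 3: Proposal B 21, Proposal C 14. Proposal B has a majority (≥18).

Proposal B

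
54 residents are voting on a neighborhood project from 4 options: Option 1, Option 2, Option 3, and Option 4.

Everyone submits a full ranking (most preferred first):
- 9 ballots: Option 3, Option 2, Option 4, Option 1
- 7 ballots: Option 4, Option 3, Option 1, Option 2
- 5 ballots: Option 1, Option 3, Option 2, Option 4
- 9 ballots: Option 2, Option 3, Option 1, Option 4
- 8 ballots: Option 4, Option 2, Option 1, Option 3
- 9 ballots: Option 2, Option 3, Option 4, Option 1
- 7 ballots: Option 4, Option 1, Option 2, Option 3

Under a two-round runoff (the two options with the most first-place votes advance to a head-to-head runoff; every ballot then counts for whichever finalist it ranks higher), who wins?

Round 1 first-place votes: Option 1 5, Option 2 18, Option 3 9, Option 4 22. Option 4 and Option 2 advance.
Runoff: Option 4 is ranked above Option 2 on 22 ballots, Option 2 above Option 4 on 32.

Option 2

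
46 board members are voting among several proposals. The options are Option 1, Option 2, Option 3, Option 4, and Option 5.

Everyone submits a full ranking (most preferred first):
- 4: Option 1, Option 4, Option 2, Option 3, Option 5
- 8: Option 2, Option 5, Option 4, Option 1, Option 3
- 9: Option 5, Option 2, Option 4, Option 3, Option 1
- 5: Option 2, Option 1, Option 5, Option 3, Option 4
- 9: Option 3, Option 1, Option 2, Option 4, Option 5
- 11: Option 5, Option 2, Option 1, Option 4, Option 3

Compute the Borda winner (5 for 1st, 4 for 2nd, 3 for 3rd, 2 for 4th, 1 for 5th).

Option 2

Option 1: 4×5 + 8×2 + 9×1 + 5×4 + 9×4 + 11×3 = 134
Option 2: 4×3 + 8×5 + 9×4 + 5×5 + 9×3 + 11×4 = 184
Option 3: 4×2 + 8×1 + 9×2 + 5×2 + 9×5 + 11×1 = 100
Option 4: 4×4 + 8×3 + 9×3 + 5×1 + 9×2 + 11×2 = 112
Option 5: 4×1 + 8×4 + 9×5 + 5×3 + 9×1 + 11×5 = 160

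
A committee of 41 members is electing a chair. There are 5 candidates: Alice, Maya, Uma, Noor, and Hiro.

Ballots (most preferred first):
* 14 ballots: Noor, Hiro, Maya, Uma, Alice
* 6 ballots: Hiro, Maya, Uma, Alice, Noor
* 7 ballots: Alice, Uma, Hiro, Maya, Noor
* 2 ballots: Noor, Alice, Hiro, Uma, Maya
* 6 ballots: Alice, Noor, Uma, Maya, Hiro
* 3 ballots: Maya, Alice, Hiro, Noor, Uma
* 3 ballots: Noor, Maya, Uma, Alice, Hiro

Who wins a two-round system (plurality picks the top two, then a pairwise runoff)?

Alice

Round 1 first-place votes: Alice 13, Maya 3, Uma 0, Noor 19, Hiro 6. Noor and Alice advance.
Runoff: Noor is ranked above Alice on 19 ballots, Alice above Noor on 22.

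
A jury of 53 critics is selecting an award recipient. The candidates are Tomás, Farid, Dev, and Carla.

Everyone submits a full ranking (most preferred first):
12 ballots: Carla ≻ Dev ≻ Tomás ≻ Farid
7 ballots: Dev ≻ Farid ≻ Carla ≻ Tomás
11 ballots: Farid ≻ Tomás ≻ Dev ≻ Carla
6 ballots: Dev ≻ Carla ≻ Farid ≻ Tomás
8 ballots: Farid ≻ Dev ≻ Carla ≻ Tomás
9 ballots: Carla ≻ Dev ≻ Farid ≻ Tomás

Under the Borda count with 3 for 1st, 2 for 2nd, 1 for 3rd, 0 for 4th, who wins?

Tomás: 12×1 + 7×0 + 11×2 + 6×0 + 8×0 + 9×0 = 34
Farid: 12×0 + 7×2 + 11×3 + 6×1 + 8×3 + 9×1 = 86
Dev: 12×2 + 7×3 + 11×1 + 6×3 + 8×2 + 9×2 = 108
Carla: 12×3 + 7×1 + 11×0 + 6×2 + 8×1 + 9×3 = 90

Dev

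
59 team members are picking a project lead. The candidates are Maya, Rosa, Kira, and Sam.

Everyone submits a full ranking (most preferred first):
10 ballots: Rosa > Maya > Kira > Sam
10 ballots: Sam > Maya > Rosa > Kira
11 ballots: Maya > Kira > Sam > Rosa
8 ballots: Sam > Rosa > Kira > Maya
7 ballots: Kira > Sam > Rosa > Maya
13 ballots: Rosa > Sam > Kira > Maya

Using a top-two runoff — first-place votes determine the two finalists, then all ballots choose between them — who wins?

Round 1 first-place votes: Maya 11, Rosa 23, Kira 7, Sam 18. Rosa and Sam advance.
Runoff: Rosa is ranked above Sam on 23 ballots, Sam above Rosa on 36.

Sam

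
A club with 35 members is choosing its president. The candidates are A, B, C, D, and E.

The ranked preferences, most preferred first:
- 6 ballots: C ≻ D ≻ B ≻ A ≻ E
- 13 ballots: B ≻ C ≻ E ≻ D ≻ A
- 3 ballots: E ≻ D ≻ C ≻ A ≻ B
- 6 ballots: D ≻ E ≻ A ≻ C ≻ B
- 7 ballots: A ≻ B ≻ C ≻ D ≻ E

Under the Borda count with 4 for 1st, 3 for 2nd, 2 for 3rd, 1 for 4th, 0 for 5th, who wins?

A: 6×1 + 13×0 + 3×1 + 6×2 + 7×4 = 49
B: 6×2 + 13×4 + 3×0 + 6×0 + 7×3 = 85
C: 6×4 + 13×3 + 3×2 + 6×1 + 7×2 = 89
D: 6×3 + 13×1 + 3×3 + 6×4 + 7×1 = 71
E: 6×0 + 13×2 + 3×4 + 6×3 + 7×0 = 56

C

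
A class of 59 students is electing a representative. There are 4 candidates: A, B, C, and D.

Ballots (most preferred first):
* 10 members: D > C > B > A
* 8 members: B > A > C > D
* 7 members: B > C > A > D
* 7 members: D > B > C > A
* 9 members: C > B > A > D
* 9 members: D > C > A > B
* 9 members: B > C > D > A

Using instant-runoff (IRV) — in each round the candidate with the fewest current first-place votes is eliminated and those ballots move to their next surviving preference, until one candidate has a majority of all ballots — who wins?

B

Round 1: A 0, B 24, C 9, D 26. A eliminated.
Round 2: B 24, C 9, D 26. C eliminated.
Round 3: B 33, D 26. B has a majority (≥30).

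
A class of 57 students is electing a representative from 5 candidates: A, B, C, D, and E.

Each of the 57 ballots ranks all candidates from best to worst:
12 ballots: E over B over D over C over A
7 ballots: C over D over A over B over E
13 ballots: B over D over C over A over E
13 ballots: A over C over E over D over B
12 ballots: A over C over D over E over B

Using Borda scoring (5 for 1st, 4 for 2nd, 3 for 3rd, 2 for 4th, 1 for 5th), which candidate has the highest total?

A: 12×1 + 7×3 + 13×2 + 13×5 + 12×5 = 184
B: 12×4 + 7×2 + 13×5 + 13×1 + 12×1 = 152
C: 12×2 + 7×5 + 13×3 + 13×4 + 12×4 = 198
D: 12×3 + 7×4 + 13×4 + 13×2 + 12×3 = 178
E: 12×5 + 7×1 + 13×1 + 13×3 + 12×2 = 143

C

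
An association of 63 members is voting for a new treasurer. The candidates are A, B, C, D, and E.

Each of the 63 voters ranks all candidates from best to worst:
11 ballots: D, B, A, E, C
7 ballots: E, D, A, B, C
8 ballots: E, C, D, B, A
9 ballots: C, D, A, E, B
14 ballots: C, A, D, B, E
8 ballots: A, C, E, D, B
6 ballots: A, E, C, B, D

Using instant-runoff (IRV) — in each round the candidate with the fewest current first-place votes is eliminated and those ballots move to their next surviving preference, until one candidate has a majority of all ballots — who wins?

A

Round 1: A 14, B 0, C 23, D 11, E 15. B eliminated.
Round 2: A 14, C 23, D 11, E 15. D eliminated.
Round 3: A 25, C 23, E 15. E eliminated.
Round 4: A 32, C 31. A has a majority (≥32).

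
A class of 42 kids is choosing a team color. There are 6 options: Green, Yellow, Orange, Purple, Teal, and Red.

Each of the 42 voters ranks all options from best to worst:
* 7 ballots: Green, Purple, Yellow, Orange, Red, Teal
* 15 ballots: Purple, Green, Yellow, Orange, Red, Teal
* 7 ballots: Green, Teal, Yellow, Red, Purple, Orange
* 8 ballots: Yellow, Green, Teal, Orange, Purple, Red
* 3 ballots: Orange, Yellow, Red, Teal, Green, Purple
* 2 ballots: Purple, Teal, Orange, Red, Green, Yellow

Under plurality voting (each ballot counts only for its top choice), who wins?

Purple

First-place votes: Green 14, Yellow 8, Orange 3, Purple 17, Teal 0, Red 0.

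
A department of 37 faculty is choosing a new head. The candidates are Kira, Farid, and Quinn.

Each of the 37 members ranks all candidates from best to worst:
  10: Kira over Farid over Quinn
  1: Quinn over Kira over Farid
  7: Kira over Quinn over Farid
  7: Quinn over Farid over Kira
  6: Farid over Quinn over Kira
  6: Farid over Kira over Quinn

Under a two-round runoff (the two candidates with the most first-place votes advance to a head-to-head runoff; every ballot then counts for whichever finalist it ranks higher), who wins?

Round 1 first-place votes: Kira 17, Farid 12, Quinn 8. Kira and Farid advance.
Runoff: Kira is ranked above Farid on 18 ballots, Farid above Kira on 19.

Farid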